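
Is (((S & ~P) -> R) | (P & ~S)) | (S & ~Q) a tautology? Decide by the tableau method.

Assume the negation and expand:
Initial set: {~((((S & ~P) -> R) | (P & ~S)) | (S & ~Q))}.
~((((S & ~P) -> R) | (P & ~S)) | (S & ~Q)): α-rule — add ~(((S & ~P) -> R) | (P & ~S)), ~(S & ~Q).
~(((S & ~P) -> R) | (P & ~S)): α-rule — add ~((S & ~P) -> R), ~(P & ~S).
~((S & ~P) -> R): α-rule — add (S & ~P), ~R.
(S & ~P): α-rule — add S, ~P.
~(S & ~Q): β-rule — branch into ~S  //  ~~Q.
  branch 1 (add ~S):
    × closes — contains both S and ~S.
  branch 2 (add ~~Q):
    ~(P & ~S): β-rule — branch into ~P  //  ~~S.
      branch 2.1 (add ~P):
        ○ open, literals {P=F, Q=T, R=F, S=T}.
      branch 2.2 (add ~~S):
        ○ open, literals {P=F, Q=T, R=F, S=T}.
1 branch closed, 2 open.
An open branch gives a countermodel: P=F, Q=T, R=F, S=T (unmentioned atoms arbitrary); under it the original formula is false.

Not valid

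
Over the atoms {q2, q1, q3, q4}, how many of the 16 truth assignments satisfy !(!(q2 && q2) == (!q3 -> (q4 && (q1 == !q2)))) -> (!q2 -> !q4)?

15

Initial set: {(!(!(q2 && q2) == (!q3 -> (q4 && (q1 == !q2)))) -> (!q2 -> !q4))}.
(!(!(q2 && q2) == (!q3 -> (q4 && (q1 == !q2)))) -> (!q2 -> !q4)): β-rule — branch into !!(!(q2 && q2) == (!q3 -> (q4 && (q1 == !q2))))  //  (!q2 -> !q4).
  branch 1 (add !!(!(q2 && q2) == (!q3 -> (q4 && (q1 == !q2))))):
    !!(!(q2 && q2) == (!q3 -> (q4 && (q1 == !q2)))): β-rule — branch into !(q2 && q2), (!q3 -> (q4 && (q1 == !q2)))  //  !!(q2 && q2), !(!q3 -> (q4 && (q1 == !q2))).
      branch 1.1 (add !(q2 && q2), (!q3 -> (q4 && (q1 == !q2)))):
        !(q2 && q2): β-rule — branch into !q2  //  !q2.
          branch 1.1.1 (add !q2):
            (!q3 -> (q4 && (q1 == !q2))): β-rule — branch into !!q3  //  (q4 && (q1 == !q2)).
              branch 1.1.1.1 (add !!q3):
                ○ open, literals {q2=F, q3=T}.
              branch 1.1.1.2 (add (q4 && (q1 == !q2))):
                (q4 && (q1 == !q2)): α-rule — add q4, (q1 == !q2).
                (q1 == !q2): β-rule — branch into q1, !q2  //  !q1, !!q2.
                  branch 1.1.1.2.1 (add q1, !q2):
                    ○ open, literals {q1=T, q2=F, q4=T}.
                  branch 1.1.1.2.2 (add !q1, !!q2):
                    × closes — contains both q2 and !q2.
          branch 1.1.2 (add !q2):
            (!q3 -> (q4 && (q1 == !q2))): β-rule — branch into !!q3  //  (q4 && (q1 == !q2)).
              branch 1.1.2.1 (add !!q3):
                ○ open, literals {q2=F, q3=T}.
              branch 1.1.2.2 (add (q4 && (q1 == !q2))):
                (q4 && (q1 == !q2)): α-rule — add q4, (q1 == !q2).
                (q1 == !q2): β-rule — branch into q1, !q2  //  !q1, !!q2.
                  branch 1.1.2.2.1 (add q1, !q2):
                    ○ open, literals {q1=T, q2=F, q4=T}.
                  branch 1.1.2.2.2 (add !q1, !!q2):
                    × closes — contains both q2 and !q2.
      branch 1.2 (add !!(q2 && q2), !(!q3 -> (q4 && (q1 == !q2)))):
        !!(q2 && q2): α-rule — add q2, q2.
        !(!q3 -> (q4 && (q1 == !q2))): α-rule — add !q3, !(q4 && (q1 == !q2)).
        !(q4 && (q1 == !q2)): β-rule — branch into !q4  //  !(q1 == !q2).
          branch 1.2.1 (add !q4):
            ○ open, literals {q2=T, q3=F, q4=F}.
          branch 1.2.2 (add !(q1 == !q2)):
            !(q1 == !q2): β-rule — branch into q1, !!q2  //  !q1, !q2.
              branch 1.2.2.1 (add q1, !!q2):
                ○ open, literals {q1=T, q2=T, q3=F}.
              branch 1.2.2.2 (add !q1, !q2):
                × closes — contains both q2 and !q2.
  branch 2 (add (!q2 -> !q4)):
    (!q2 -> !q4): β-rule — branch into !!q2  //  !q4.
      branch 2.1 (add !!q2):
        ○ open, literals {q2=T}.
      branch 2.2 (add !q4):
        ○ open, literals {q4=F}.
3 branches closed, 8 open.
Each open branch fixes some atoms; the unmentioned ones are free. Counting distinct full assignments: branch {q2=F, q3=T} (q1, q4) contributes 4 new; branch {q1=T, q2=F, q4=T} (q3) contributes 1 new; branch {q2=F, q3=T} (q1, q4) contributes 0 new; branch {q1=T, q2=F, q4=T} (q3) contributes 0 new; branch {q2=T, q3=F, q4=F} (q1) contributes 2 new; branch {q1=T, q2=T, q3=F} (q4) contributes 1 new; branch {q2=T} (q1, q3, q4) contributes 5 new; branch {q4=F} (q2, q1, q3) contributes 2 new. Total: 15.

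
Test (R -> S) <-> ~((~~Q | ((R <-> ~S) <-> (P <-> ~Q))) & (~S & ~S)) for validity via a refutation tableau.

Not valid

Assume the negation and expand:
Initial set: {~((R -> S) <-> ~((~~Q | ((R <-> ~S) <-> (P <-> ~Q))) & (~S & ~S)))}.
~((R -> S) <-> ~((~~Q | ((R <-> ~S) <-> (P <-> ~Q))) & (~S & ~S))): β-rule — branch into (R -> S), ~~((~~Q | ((R <-> ~S) <-> (P <-> ~Q))) & (~S & ~S))  //  ~(R -> S), ~((~~Q | ((R <-> ~S) <-> (P <-> ~Q))) & (~S & ~S)).
  branch 1 (add (R -> S), ~~((~~Q | ((R <-> ~S) <-> (P <-> ~Q))) & (~S & ~S))):
    ~~((~~Q | ((R <-> ~S) <-> (P <-> ~Q))) & (~S & ~S)): α-rule — add (~~Q | ((R <-> ~S) <-> (P <-> ~Q))), (~S & ~S).
    (~S & ~S): α-rule — add ~S, ~S.
    (R -> S): β-rule — branch into ~R  //  S.
      branch 1.1 (add ~R):
        (~~Q | ((R <-> ~S) <-> (P <-> ~Q))): β-rule — branch into ~~Q  //  ((R <-> ~S) <-> (P <-> ~Q)).
          branch 1.1.1 (add ~~Q):
            ~~Q: drop double negation, giving Q.
            ○ open, literals {Q=1, R=0, S=0}.
          branch 1.1.2 (add ((R <-> ~S) <-> (P <-> ~Q))):
            ((R <-> ~S) <-> (P <-> ~Q)): β-rule — branch into (R <-> ~S), (P <-> ~Q)  //  ~(R <-> ~S), ~(P <-> ~Q).
              branch 1.1.2.1 (add (R <-> ~S), (P <-> ~Q)):
                (R <-> ~S): β-rule — branch into R, ~S  //  ~R, ~~S.
                  branch 1.1.2.1.1 (add R, ~S):
                    × closes — contains both R and ~R.
                  branch 1.1.2.1.2 (add ~R, ~~S):
                    × closes — contains both S and ~S.
              branch 1.1.2.2 (add ~(R <-> ~S), ~(P <-> ~Q)):
                ~(R <-> ~S): β-rule — branch into R, ~~S  //  ~R, ~S.
                  branch 1.1.2.2.1 (add R, ~~S):
                    × closes — contains both R and ~R.
                  branch 1.1.2.2.2 (add ~R, ~S):
                    ~(P <-> ~Q): β-rule — branch into P, ~~Q  //  ~P, ~Q.
                      branch 1.1.2.2.2.1 (add P, ~~Q):
                        ○ open, literals {P=1, Q=1, R=0, S=0}.
                      branch 1.1.2.2.2.2 (add ~P, ~Q):
                        ○ open, literals {P=0, Q=0, R=0, S=0}.
      branch 1.2 (add S):
        × closes — contains both S and ~S.
  branch 2 (add ~(R -> S), ~((~~Q | ((R <-> ~S) <-> (P <-> ~Q))) & (~S & ~S))):
    ~(R -> S): α-rule — add R, ~S.
    ~((~~Q | ((R <-> ~S) <-> (P <-> ~Q))) & (~S & ~S)): β-rule — branch into ~(~~Q | ((R <-> ~S) <-> (P <-> ~Q)))  //  ~(~S & ~S).
      branch 2.1 (add ~(~~Q | ((R <-> ~S) <-> (P <-> ~Q)))):
        ~(~~Q | ((R <-> ~S) <-> (P <-> ~Q))): α-rule — add ~~~Q, ~((R <-> ~S) <-> (P <-> ~Q)).
        ~~~Q: drop double negation, giving ~Q.
        ~((R <-> ~S) <-> (P <-> ~Q)): β-rule — branch into (R <-> ~S), ~(P <-> ~Q)  //  ~(R <-> ~S), (P <-> ~Q).
          branch 2.1.1 (add (R <-> ~S), ~(P <-> ~Q)):
            (R <-> ~S): β-rule — branch into R, ~S  //  ~R, ~~S.
              branch 2.1.1.1 (add R, ~S):
                ~(P <-> ~Q): β-rule — branch into P, ~~Q  //  ~P, ~Q.
                  branch 2.1.1.1.1 (add P, ~~Q):
                    × closes — contains both Q and ~Q.
                  branch 2.1.1.1.2 (add ~P, ~Q):
                    ○ open, literals {P=0, Q=0, R=1, S=0}.
              branch 2.1.1.2 (add ~R, ~~S):
                × closes — contains both R and ~R.
          branch 2.1.2 (add ~(R <-> ~S), (P <-> ~Q)):
            ~(R <-> ~S): β-rule — branch into R, ~~S  //  ~R, ~S.
              branch 2.1.2.1 (add R, ~~S):
                × closes — contains both S and ~S.
              branch 2.1.2.2 (add ~R, ~S):
                × closes — contains both R and ~R.
      branch 2.2 (add ~(~S & ~S)):
        ~(~S & ~S): β-rule — branch into ~~S  //  ~~S.
          branch 2.2.1 (add ~~S):
            × closes — contains both S and ~S.
          branch 2.2.2 (add ~~S):
            × closes — contains both S and ~S.
10 branches closed, 4 open.
An open branch gives a countermodel: Q=1, R=0, S=0 (unmentioned atoms arbitrary); under it the original formula is false.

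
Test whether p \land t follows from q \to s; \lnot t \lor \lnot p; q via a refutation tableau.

Initial set: {(q \to s); (\lnot t \lor \lnot p); q; \lnot (p \land t)}.
(q \to s): β-rule — branch into \lnot q  //  s.
  branch 1 (add \lnot q):
    × closes — contains both q and \lnot q.
  branch 2 (add s):
    (\lnot t \lor \lnot p): β-rule — branch into \lnot t  //  \lnot p.
      branch 2.1 (add \lnot t):
        \lnot (p \land t): β-rule — branch into \lnot p  //  \lnot t.
          branch 2.1.1 (add \lnot p):
            ○ open, literals {p=false, q=true, s=true, t=false}.
          branch 2.1.2 (add \lnot t):
            ○ open, literals {q=true, s=true, t=false}.
      branch 2.2 (add \lnot p):
        \lnot (p \land t): β-rule — branch into \lnot p  //  \lnot t.
          branch 2.2.1 (add \lnot p):
            ○ open, literals {p=false, q=true, s=true}.
          branch 2.2.2 (add \lnot t):
            ○ open, literals {p=false, q=true, s=true, t=false}.
1 branch closed, 4 open.
An open branch gives a countermodel: p=false, q=true, s=true, t=false (unmentioned atoms arbitrary); the premises hold there but the conclusion fails.

No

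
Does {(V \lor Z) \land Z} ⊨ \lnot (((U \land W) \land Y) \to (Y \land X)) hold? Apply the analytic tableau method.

No

Initial set: {((V \lor Z) \land Z); \lnot \lnot (((U \land W) \land Y) \to (Y \land X))}.
((V \lor Z) \land Z): α-rule — add (V \lor Z), Z.
\lnot \lnot (((U \land W) \land Y) \to (Y \land X)): β-rule — branch into \lnot ((U \land W) \land Y)  //  (Y \land X).
  branch 1 (add \lnot ((U \land W) \land Y)):
    (V \lor Z): β-rule — branch into V  //  Z.
      branch 1.1 (add V):
        \lnot ((U \land W) \land Y): β-rule — branch into \lnot (U \land W)  //  \lnot Y.
          branch 1.1.1 (add \lnot (U \land W)):
            \lnot (U \land W): β-rule — branch into \lnot U  //  \lnot W.
              branch 1.1.1.1 (add \lnot U):
                ○ open, literals {U=F, V=T, Z=T}.
              branch 1.1.1.2 (add \lnot W):
                ○ open, literals {V=T, W=F, Z=T}.
          branch 1.1.2 (add \lnot Y):
            ○ open, literals {V=T, Y=F, Z=T}.
      branch 1.2 (add Z):
        \lnot ((U \land W) \land Y): β-rule — branch into \lnot (U \land W)  //  \lnot Y.
          branch 1.2.1 (add \lnot (U \land W)):
            \lnot (U \land W): β-rule — branch into \lnot U  //  \lnot W.
              branch 1.2.1.1 (add \lnot U):
                ○ open, literals {U=F, Z=T}.
              branch 1.2.1.2 (add \lnot W):
                ○ open, literals {W=F, Z=T}.
          branch 1.2.2 (add \lnot Y):
            ○ open, literals {Y=F, Z=T}.
  branch 2 (add (Y \land X)):
    (Y \land X): α-rule — add Y, X.
    (V \lor Z): β-rule — branch into V  //  Z.
      branch 2.1 (add V):
        ○ open, literals {V=T, X=T, Y=T, Z=T}.
      branch 2.2 (add Z):
        ○ open, literals {X=T, Y=T, Z=T}.
0 branches closed, 8 open.
An open branch gives a countermodel: U=F, V=T, Z=T (unmentioned atoms arbitrary); the premises hold there but the conclusion fails.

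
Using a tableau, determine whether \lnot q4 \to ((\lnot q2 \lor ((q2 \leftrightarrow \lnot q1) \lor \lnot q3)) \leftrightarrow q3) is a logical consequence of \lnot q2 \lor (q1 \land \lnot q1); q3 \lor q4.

Initial set: {T (\lnot q2 \lor (q1 \land \lnot q1)); T (q3 \lor q4); F (\lnot q4 \to ((\lnot q2 \lor ((q2 \leftrightarrow \lnot q1) \lor \lnot q3)) \leftrightarrow q3))}.
F (\lnot q4 \to ((\lnot q2 \lor ((q2 \leftrightarrow \lnot q1) \lor \lnot q3)) \leftrightarrow q3)): α-rule — add T \lnot q4, F ((\lnot q2 \lor ((q2 \leftrightarrow \lnot q1) \lor \lnot q3)) \leftrightarrow q3).
T (\lnot q2 \lor (q1 \land \lnot q1)): β-rule — branch into T \lnot q2  //  T (q1 \land \lnot q1).
  branch 1 (add T \lnot q2):
    T (q3 \lor q4): β-rule — branch into T q3  //  T q4.
      branch 1.1 (add T q3):
        F ((\lnot q2 \lor ((q2 \leftrightarrow \lnot q1) \lor \lnot q3)) \leftrightarrow q3): β-rule — branch into T (\lnot q2 \lor ((q2 \leftrightarrow \lnot q1) \lor \lnot q3)), F q3  //  F (\lnot q2 \lor ((q2 \leftrightarrow \lnot q1) \lor \lnot q3)), T q3.
          branch 1.1.1 (add T (\lnot q2 \lor ((q2 \leftrightarrow \lnot q1) \lor \lnot q3)), F q3):
            × closes — contains both q3 and \lnot q3.
          branch 1.1.2 (add F (\lnot q2 \lor ((q2 \leftrightarrow \lnot q1) \lor \lnot q3)), T q3):
            F (\lnot q2 \lor ((q2 \leftrightarrow \lnot q1) \lor \lnot q3)): α-rule — add F \lnot q2, F ((q2 \leftrightarrow \lnot q1) \lor \lnot q3).
            × closes — contains both q2 and \lnot q2.
      branch 1.2 (add T q4):
        × closes — contains both q4 and \lnot q4.
  branch 2 (add T (q1 \land \lnot q1)):
    T (q1 \land \lnot q1): α-rule — add T q1, T \lnot q1.
    × closes — contains both q1 and \lnot q1.
All 4 branches close.
Every branch closed, so the premises entail the conclusion.

Yes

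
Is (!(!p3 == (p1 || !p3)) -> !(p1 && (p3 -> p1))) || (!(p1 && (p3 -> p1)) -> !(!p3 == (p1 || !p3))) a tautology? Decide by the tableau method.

Valid

Assume the negation and expand:
Initial set: {!((!(!p3 == (p1 || !p3)) -> !(p1 && (p3 -> p1))) || (!(p1 && (p3 -> p1)) -> !(!p3 == (p1 || !p3))))}.
!((!(!p3 == (p1 || !p3)) -> !(p1 && (p3 -> p1))) || (!(p1 && (p3 -> p1)) -> !(!p3 == (p1 || !p3)))): α-rule — add !(!(!p3 == (p1 || !p3)) -> !(p1 && (p3 -> p1))), !(!(p1 && (p3 -> p1)) -> !(!p3 == (p1 || !p3))).
!(!(!p3 == (p1 || !p3)) -> !(p1 && (p3 -> p1))): α-rule — add !(!p3 == (p1 || !p3)), !!(p1 && (p3 -> p1)).
!(!(p1 && (p3 -> p1)) -> !(!p3 == (p1 || !p3))): α-rule — add !(p1 && (p3 -> p1)), !!(!p3 == (p1 || !p3)).
!!(p1 && (p3 -> p1)): α-rule — add p1, (p3 -> p1).
!(!p3 == (p1 || !p3)): β-rule — branch into !p3, !(p1 || !p3)  //  !!p3, (p1 || !p3).
  branch 1 (add !p3, !(p1 || !p3)):
    !(p1 || !p3): α-rule — add !p1, !!p3.
    × closes — contains both p1 and !p1.
  branch 2 (add !!p3, (p1 || !p3)):
    !(p1 && (p3 -> p1)): β-rule — branch into !p1  //  !(p3 -> p1).
      branch 2.1 (add !p1):
        × closes — contains both p1 and !p1.
      branch 2.2 (add !(p3 -> p1)):
        !(p3 -> p1): α-rule — add p3, !p1.
        × closes — contains both p1 and !p1.
All 3 branches close.
Every branch closed, so the negation is unsatisfiable and the formula is valid.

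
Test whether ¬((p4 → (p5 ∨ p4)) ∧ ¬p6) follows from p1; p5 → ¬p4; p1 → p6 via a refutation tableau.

Yes

Initial set: {T p1; T (p5 → ¬p4); T (p1 → p6); F ¬((p4 → (p5 ∨ p4)) ∧ ¬p6)}.
F ¬((p4 → (p5 ∨ p4)) ∧ ¬p6): α-rule — add T (p4 → (p5 ∨ p4)), T ¬p6.
T (p5 → ¬p4): β-rule — branch into F p5  //  T ¬p4.
  branch 1 (add F p5):
    T (p1 → p6): β-rule — branch into F p1  //  T p6.
      branch 1.1 (add F p1):
        × closes — contains both p1 and ¬p1.
      branch 1.2 (add T p6):
        × closes — contains both p6 and ¬p6.
  branch 2 (add T ¬p4):
    T (p1 → p6): β-rule — branch into F p1  //  T p6.
      branch 2.1 (add F p1):
        × closes — contains both p1 and ¬p1.
      branch 2.2 (add T p6):
        × closes — contains both p6 and ¬p6.
All 4 branches close.
Every branch closed, so the premises entail the conclusion.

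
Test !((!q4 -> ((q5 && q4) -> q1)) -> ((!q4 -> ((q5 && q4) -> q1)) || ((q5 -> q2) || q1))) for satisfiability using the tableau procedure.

Unsatisfiable

Initial set: {!((!q4 -> ((q5 && q4) -> q1)) -> ((!q4 -> ((q5 && q4) -> q1)) || ((q5 -> q2) || q1)))}.
!((!q4 -> ((q5 && q4) -> q1)) -> ((!q4 -> ((q5 && q4) -> q1)) || ((q5 -> q2) || q1))): α-rule — add (!q4 -> ((q5 && q4) -> q1)), !((!q4 -> ((q5 && q4) -> q1)) || ((q5 -> q2) || q1)).
!((!q4 -> ((q5 && q4) -> q1)) || ((q5 -> q2) || q1)): α-rule — add !(!q4 -> ((q5 && q4) -> q1)), !((q5 -> q2) || q1).
!(!q4 -> ((q5 && q4) -> q1)): α-rule — add !q4, !((q5 && q4) -> q1).
!((q5 -> q2) || q1): α-rule — add !(q5 -> q2), !q1.
!((q5 && q4) -> q1): α-rule — add (q5 && q4), !q1.
!(q5 -> q2): α-rule — add q5, !q2.
(q5 && q4): α-rule — add q5, q4.
× closes — contains both q4 and !q4.
All 1 branch closes.
Every branch closed; the formula is unsatisfiable.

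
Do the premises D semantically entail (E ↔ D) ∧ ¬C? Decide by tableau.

No

Initial set: {D; ¬((E ↔ D) ∧ ¬C)}.
¬((E ↔ D) ∧ ¬C): β-rule — branch into ¬(E ↔ D)  //  ¬¬C.
  branch 1 (add ¬(E ↔ D)):
    ¬(E ↔ D): β-rule — branch into E, ¬D  //  ¬E, D.
      branch 1.1 (add E, ¬D):
        × closes — contains both D and ¬D.
      branch 1.2 (add ¬E, D):
        ○ open, literals {D=1, E=0}.
  branch 2 (add ¬¬C):
    ○ open, literals {C=1, D=1}.
1 branch closed, 2 open.
An open branch gives a countermodel: D=1, E=0 (unmentioned atoms arbitrary); the premises hold there but the conclusion fails.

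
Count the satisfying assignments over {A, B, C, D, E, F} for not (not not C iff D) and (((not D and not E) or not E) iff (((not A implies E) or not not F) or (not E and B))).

14

Initial set: {(not (not not C iff D) and (((not D and not E) or not E) iff (((not A implies E) or not not F) or (not E and B))))}.
(not (not not C iff D) and (((not D and not E) or not E) iff (((not A implies E) or not not F) or (not E and B)))): α-rule — add not (not not C iff D), (((not D and not E) or not E) iff (((not A implies E) or not not F) or (not E and B))).
not (not not C iff D): β-rule — branch into not not C, not D  //  not not not C, D.
  branch 1 (add not not C, not D):
    not not C: drop double negation, giving C.
    (((not D and not E) or not E) iff (((not A implies E) or not not F) or (not E and B))): β-rule — branch into ((not D and not E) or not E), (((not A implies E) or not not F) or (not E and B))  //  not ((not D and not E) or not E), not (((not A implies E) or not not F) or (not E and B)).
      branch 1.1 (add ((not D and not E) or not E), (((not A implies E) or not not F) or (not E and B))):
        ((not D and not E) or not E): β-rule — branch into (not D and not E)  //  not E.
          branch 1.1.1 (add (not D and not E)):
            (not D and not E): α-rule — add not D, not E.
            (((not A implies E) or not not F) or (not E and B)): β-rule — branch into ((not A implies E) or not not F)  //  (not E and B).
              branch 1.1.1.1 (add ((not A implies E) or not not F)):
                ((not A implies E) or not not F): β-rule — branch into (not A implies E)  //  not not F.
                  branch 1.1.1.1.1 (add (not A implies E)):
                    (not A implies E): β-rule — branch into not not A  //  E.
                      branch 1.1.1.1.1.1 (add not not A):
                        ○ open, literals {A=true, C=true, D=false, E=false}.
                      branch 1.1.1.1.1.2 (add E):
                        × closes — contains both E and not E.
                  branch 1.1.1.1.2 (add not not F):
                    not not F: drop double negation, giving F.
                    ○ open, literals {C=true, D=false, E=false, F=true}.
              branch 1.1.1.2 (add (not E and B)):
                (not E and B): α-rule — add not E, B.
                ○ open, literals {B=true, C=true, D=false, E=false}.
          branch 1.1.2 (add not E):
            (((not A implies E) or not not F) or (not E and B)): β-rule — branch into ((not A implies E) or not not F)  //  (not E and B).
              branch 1.1.2.1 (add ((not A implies E) or not not F)):
                ((not A implies E) or not not F): β-rule — branch into (not A implies E)  //  not not F.
                  branch 1.1.2.1.1 (add (not A implies E)):
                    (not A implies E): β-rule — branch into not not A  //  E.
                      branch 1.1.2.1.1.1 (add not not A):
                        ○ open, literals {A=true, C=true, D=false, E=false}.
                      branch 1.1.2.1.1.2 (add E):
                        × closes — contains both E and not E.
                  branch 1.1.2.1.2 (add not not F):
                    not not F: drop double negation, giving F.
                    ○ open, literals {C=true, D=false, E=false, F=true}.
              branch 1.1.2.2 (add (not E and B)):
                (not E and B): α-rule — add not E, B.
                ○ open, literals {B=true, C=true, D=false, E=false}.
      branch 1.2 (add not ((not D and not E) or not E), not (((not A implies E) or not not F) or (not E and B))):
        not ((not D and not E) or not E): α-rule — add not (not D and not E), not not E.
        not (((not A implies E) or not not F) or (not E and B)): α-rule — add not ((not A implies E) or not not F), not (not E and B).
        not ((not A implies E) or not not F): α-rule — add not (not A implies E), not not not F.
        not (not A implies E): α-rule — add not A, not E.
        × closes — contains both E and not E.
  branch 2 (add not not not C, D):
    not not not C: drop double negation, giving not C.
    (((not D and not E) or not E) iff (((not A implies E) or not not F) or (not E and B))): β-rule — branch into ((not D and not E) or not E), (((not A implies E) or not not F) or (not E and B))  //  not ((not D and not E) or not E), not (((not A implies E) or not not F) or (not E and B)).
      branch 2.1 (add ((not D and not E) or not E), (((not A implies E) or not not F) or (not E and B))):
        ((not D and not E) or not E): β-rule — branch into (not D and not E)  //  not E.
          branch 2.1.1 (add (not D and not E)):
            (not D and not E): α-rule — add not D, not E.
            × closes — contains both D and not D.
          branch 2.1.2 (add not E):
            (((not A implies E) or not not F) or (not E and B)): β-rule — branch into ((not A implies E) or not not F)  //  (not E and B).
              branch 2.1.2.1 (add ((not A implies E) or not not F)):
                ((not A implies E) or not not F): β-rule — branch into (not A implies E)  //  not not F.
                  branch 2.1.2.1.1 (add (not A implies E)):
                    (not A implies E): β-rule — branch into not not A  //  E.
                      branch 2.1.2.1.1.1 (add not not A):
                        ○ open, literals {A=true, C=false, D=true, E=false}.
                      branch 2.1.2.1.1.2 (add E):
                        × closes — contains both E and not E.
                  branch 2.1.2.1.2 (add not not F):
                    not not F: drop double negation, giving F.
                    ○ open, literals {C=false, D=true, E=false, F=true}.
              branch 2.1.2.2 (add (not E and B)):
                (not E and B): α-rule — add not E, B.
                ○ open, literals {B=true, C=false, D=true, E=false}.
      branch 2.2 (add not ((not D and not E) or not E), not (((not A implies E) or not not F) or (not E and B))):
        not ((not D and not E) or not E): α-rule — add not (not D and not E), not not E.
        not (((not A implies E) or not not F) or (not E and B)): α-rule — add not ((not A implies E) or not not F), not (not E and B).
        not ((not A implies E) or not not F): α-rule — add not (not A implies E), not not not F.
        not (not A implies E): α-rule — add not A, not E.
        × closes — contains both E and not E.
6 branches closed, 9 open.
Each open branch fixes some atoms; the unmentioned ones are free. Counting distinct full assignments: branch {A=true, C=true, D=false, E=false} (B, F) contributes 4 new; branch {C=true, D=false, E=false, F=true} (A, B) contributes 2 new; branch {B=true, C=true, D=false, E=false} (A, F) contributes 1 new; branch {A=true, C=true, D=false, E=false} (B, F) contributes 0 new; branch {C=true, D=false, E=false, F=true} (A, B) contributes 0 new; branch {B=true, C=true, D=false, E=false} (A, F) contributes 0 new; branch {A=true, C=false, D=true, E=false} (B, F) contributes 4 new; branch {C=false, D=true, E=false, F=true} (A, B) contributes 2 new; branch {B=true, C=false, D=true, E=false} (A, F) contributes 1 new. Total: 14.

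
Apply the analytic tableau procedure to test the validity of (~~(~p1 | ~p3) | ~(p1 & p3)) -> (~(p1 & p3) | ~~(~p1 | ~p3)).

Valid

Assume the negation and expand:
Initial set: {~((~~(~p1 | ~p3) | ~(p1 & p3)) -> (~(p1 & p3) | ~~(~p1 | ~p3)))}.
~((~~(~p1 | ~p3) | ~(p1 & p3)) -> (~(p1 & p3) | ~~(~p1 | ~p3))): α-rule — add (~~(~p1 | ~p3) | ~(p1 & p3)), ~(~(p1 & p3) | ~~(~p1 | ~p3)).
~(~(p1 & p3) | ~~(~p1 | ~p3)): α-rule — add ~~(p1 & p3), ~~~(~p1 | ~p3).
~~(p1 & p3): α-rule — add p1, p3.
~~~(~p1 | ~p3): drop double negation, giving ~(~p1 | ~p3).
~(~p1 | ~p3): α-rule — add ~~p1, ~~p3.
(~~(~p1 | ~p3) | ~(p1 & p3)): β-rule — branch into ~~(~p1 | ~p3)  //  ~(p1 & p3).
  branch 1 (add ~~(~p1 | ~p3)):
    ~~(~p1 | ~p3): drop double negation, giving (~p1 | ~p3).
    (~p1 | ~p3): β-rule — branch into ~p1  //  ~p3.
      branch 1.1 (add ~p1):
        × closes — contains both p1 and ~p1.
      branch 1.2 (add ~p3):
        × closes — contains both p3 and ~p3.
  branch 2 (add ~(p1 & p3)):
    ~(p1 & p3): β-rule — branch into ~p1  //  ~p3.
      branch 2.1 (add ~p1):
        × closes — contains both p1 and ~p1.
      branch 2.2 (add ~p3):
        × closes — contains both p3 and ~p3.
All 4 branches close.
Every branch closed, so the negation is unsatisfiable and the formula is valid.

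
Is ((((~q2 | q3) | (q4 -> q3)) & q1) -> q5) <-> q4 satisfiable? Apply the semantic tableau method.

Initial set: {(((((~q2 | q3) | (q4 -> q3)) & q1) -> q5) <-> q4)}.
(((((~q2 | q3) | (q4 -> q3)) & q1) -> q5) <-> q4): β-rule — branch into ((((~q2 | q3) | (q4 -> q3)) & q1) -> q5), q4  //  ~((((~q2 | q3) | (q4 -> q3)) & q1) -> q5), ~q4.
  branch 1 (add ((((~q2 | q3) | (q4 -> q3)) & q1) -> q5), q4):
    ((((~q2 | q3) | (q4 -> q3)) & q1) -> q5): β-rule — branch into ~(((~q2 | q3) | (q4 -> q3)) & q1)  //  q5.
      branch 1.1 (add ~(((~q2 | q3) | (q4 -> q3)) & q1)):
        ~(((~q2 | q3) | (q4 -> q3)) & q1): β-rule — branch into ~((~q2 | q3) | (q4 -> q3))  //  ~q1.
          branch 1.1.1 (add ~((~q2 | q3) | (q4 -> q3))):
            ~((~q2 | q3) | (q4 -> q3)): α-rule — add ~(~q2 | q3), ~(q4 -> q3).
            ~(~q2 | q3): α-rule — add ~~q2, ~q3.
            ~(q4 -> q3): α-rule — add q4, ~q3.
            ○ open, literals {q2=true, q3=false, q4=true}.
          branch 1.1.2 (add ~q1):
            ○ open, literals {q1=false, q4=true}.
      branch 1.2 (add q5):
        ○ open, literals {q4=true, q5=true}.
  branch 2 (add ~((((~q2 | q3) | (q4 -> q3)) & q1) -> q5), ~q4):
    ~((((~q2 | q3) | (q4 -> q3)) & q1) -> q5): α-rule — add (((~q2 | q3) | (q4 -> q3)) & q1), ~q5.
    (((~q2 | q3) | (q4 -> q3)) & q1): α-rule — add ((~q2 | q3) | (q4 -> q3)), q1.
    ((~q2 | q3) | (q4 -> q3)): β-rule — branch into (~q2 | q3)  //  (q4 -> q3).
      branch 2.1 (add (~q2 | q3)):
        (~q2 | q3): β-rule — branch into ~q2  //  q3.
          branch 2.1.1 (add ~q2):
            ○ open, literals {q1=true, q2=false, q4=false, q5=false}.
          branch 2.1.2 (add q3):
            ○ open, literals {q1=true, q3=true, q4=false, q5=false}.
      branch 2.2 (add (q4 -> q3)):
        (q4 -> q3): β-rule — branch into ~q4  //  q3.
          branch 2.2.1 (add ~q4):
            ○ open, literals {q1=true, q4=false, q5=false}.
          branch 2.2.2 (add q3):
            ○ open, literals {q1=true, q3=true, q4=false, q5=false}.
0 branches closed, 7 open.
An open branch gives a satisfying assignment: q2=true, q3=false, q4=true.

Satisfiable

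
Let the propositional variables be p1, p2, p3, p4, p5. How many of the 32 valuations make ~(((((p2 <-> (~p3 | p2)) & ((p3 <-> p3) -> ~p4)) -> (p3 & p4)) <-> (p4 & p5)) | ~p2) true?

4

Initial set: {~(((((p2 <-> (~p3 | p2)) & ((p3 <-> p3) -> ~p4)) -> (p3 & p4)) <-> (p4 & p5)) | ~p2)}.
~(((((p2 <-> (~p3 | p2)) & ((p3 <-> p3) -> ~p4)) -> (p3 & p4)) <-> (p4 & p5)) | ~p2): α-rule — add ~((((p2 <-> (~p3 | p2)) & ((p3 <-> p3) -> ~p4)) -> (p3 & p4)) <-> (p4 & p5)), ~~p2.
~((((p2 <-> (~p3 | p2)) & ((p3 <-> p3) -> ~p4)) -> (p3 & p4)) <-> (p4 & p5)): β-rule — branch into (((p2 <-> (~p3 | p2)) & ((p3 <-> p3) -> ~p4)) -> (p3 & p4)), ~(p4 & p5)  //  ~(((p2 <-> (~p3 | p2)) & ((p3 <-> p3) -> ~p4)) -> (p3 & p4)), (p4 & p5).
  branch 1 (add (((p2 <-> (~p3 | p2)) & ((p3 <-> p3) -> ~p4)) -> (p3 & p4)), ~(p4 & p5)):
    (((p2 <-> (~p3 | p2)) & ((p3 <-> p3) -> ~p4)) -> (p3 & p4)): β-rule — branch into ~((p2 <-> (~p3 | p2)) & ((p3 <-> p3) -> ~p4))  //  (p3 & p4).
      branch 1.1 (add ~((p2 <-> (~p3 | p2)) & ((p3 <-> p3) -> ~p4))):
        ~(p4 & p5): β-rule — branch into ~p4  //  ~p5.
          branch 1.1.1 (add ~p4):
            ~((p2 <-> (~p3 | p2)) & ((p3 <-> p3) -> ~p4)): β-rule — branch into ~(p2 <-> (~p3 | p2))  //  ~((p3 <-> p3) -> ~p4).
              branch 1.1.1.1 (add ~(p2 <-> (~p3 | p2))):
                ~(p2 <-> (~p3 | p2)): β-rule — branch into p2, ~(~p3 | p2)  //  ~p2, (~p3 | p2).
                  branch 1.1.1.1.1 (add p2, ~(~p3 | p2)):
                    ~(~p3 | p2): α-rule — add ~~p3, ~p2.
                    × closes — contains both p2 and ~p2.
                  branch 1.1.1.1.2 (add ~p2, (~p3 | p2)):
                    × closes — contains both p2 and ~p2.
              branch 1.1.1.2 (add ~((p3 <-> p3) -> ~p4)):
                ~((p3 <-> p3) -> ~p4): α-rule — add (p3 <-> p3), ~~p4.
                × closes — contains both p4 and ~p4.
          branch 1.1.2 (add ~p5):
            ~((p2 <-> (~p3 | p2)) & ((p3 <-> p3) -> ~p4)): β-rule — branch into ~(p2 <-> (~p3 | p2))  //  ~((p3 <-> p3) -> ~p4).
              branch 1.1.2.1 (add ~(p2 <-> (~p3 | p2))):
                ~(p2 <-> (~p3 | p2)): β-rule — branch into p2, ~(~p3 | p2)  //  ~p2, (~p3 | p2).
                  branch 1.1.2.1.1 (add p2, ~(~p3 | p2)):
                    ~(~p3 | p2): α-rule — add ~~p3, ~p2.
                    × closes — contains both p2 and ~p2.
                  branch 1.1.2.1.2 (add ~p2, (~p3 | p2)):
                    × closes — contains both p2 and ~p2.
              branch 1.1.2.2 (add ~((p3 <-> p3) -> ~p4)):
                ~((p3 <-> p3) -> ~p4): α-rule — add (p3 <-> p3), ~~p4.
                (p3 <-> p3): β-rule — branch into p3, p3  //  ~p3, ~p3.
                  branch 1.1.2.2.1 (add p3, p3):
                    ○ open, literals {p2=T, p3=T, p4=T, p5=F}.
                  branch 1.1.2.2.2 (add ~p3, ~p3):
                    ○ open, literals {p2=T, p3=F, p4=T, p5=F}.
      branch 1.2 (add (p3 & p4)):
        (p3 & p4): α-rule — add p3, p4.
        ~(p4 & p5): β-rule — branch into ~p4  //  ~p5.
          branch 1.2.1 (add ~p4):
            × closes — contains both p4 and ~p4.
          branch 1.2.2 (add ~p5):
            ○ open, literals {p2=T, p3=T, p4=T, p5=F}.
  branch 2 (add ~(((p2 <-> (~p3 | p2)) & ((p3 <-> p3) -> ~p4)) -> (p3 & p4)), (p4 & p5)):
    ~(((p2 <-> (~p3 | p2)) & ((p3 <-> p3) -> ~p4)) -> (p3 & p4)): α-rule — add ((p2 <-> (~p3 | p2)) & ((p3 <-> p3) -> ~p4)), ~(p3 & p4).
    (p4 & p5): α-rule — add p4, p5.
    ((p2 <-> (~p3 | p2)) & ((p3 <-> p3) -> ~p4)): α-rule — add (p2 <-> (~p3 | p2)), ((p3 <-> p3) -> ~p4).
    ~(p3 & p4): β-rule — branch into ~p3  //  ~p4.
      branch 2.1 (add ~p3):
        (p2 <-> (~p3 | p2)): β-rule — branch into p2, (~p3 | p2)  //  ~p2, ~(~p3 | p2).
          branch 2.1.1 (add p2, (~p3 | p2)):
            ((p3 <-> p3) -> ~p4): β-rule — branch into ~(p3 <-> p3)  //  ~p4.
              branch 2.1.1.1 (add ~(p3 <-> p3)):
                (~p3 | p2): β-rule — branch into ~p3  //  p2.
                  branch 2.1.1.1.1 (add ~p3):
                    ~(p3 <-> p3): β-rule — branch into p3, ~p3  //  ~p3, p3.
                      branch 2.1.1.1.1.1 (add p3, ~p3):
                        × closes — contains both p3 and ~p3.
                      branch 2.1.1.1.1.2 (add ~p3, p3):
                        × closes — contains both p3 and ~p3.
                  branch 2.1.1.1.2 (add p2):
                    ~(p3 <-> p3): β-rule — branch into p3, ~p3  //  ~p3, p3.
                      branch 2.1.1.1.2.1 (add p3, ~p3):
                        × closes — contains both p3 and ~p3.
                      branch 2.1.1.1.2.2 (add ~p3, p3):
                        × closes — contains both p3 and ~p3.
              branch 2.1.1.2 (add ~p4):
                × closes — contains both p4 and ~p4.
          branch 2.1.2 (add ~p2, ~(~p3 | p2)):
            × closes — contains both p2 and ~p2.
      branch 2.2 (add ~p4):
        × closes — contains both p4 and ~p4.
13 branches closed, 3 open.
Each open branch fixes some atoms; the unmentioned ones are free. Counting distinct full assignments: branch {p2=T, p3=T, p4=T, p5=F} (p1) contributes 2 new; branch {p2=T, p3=F, p4=T, p5=F} (p1) contributes 2 new; branch {p2=T, p3=T, p4=T, p5=F} (p1) contributes 0 new. Total: 4.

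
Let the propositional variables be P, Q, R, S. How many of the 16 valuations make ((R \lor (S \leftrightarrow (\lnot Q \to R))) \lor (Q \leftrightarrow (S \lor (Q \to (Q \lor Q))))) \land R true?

Initial set: {T (((R \lor (S \leftrightarrow (\lnot Q \to R))) \lor (Q \leftrightarrow (S \lor (Q \to (Q \lor Q))))) \land R)}.
T (((R \lor (S \leftrightarrow (\lnot Q \to R))) \lor (Q \leftrightarrow (S \lor (Q \to (Q \lor Q))))) \land R): α-rule — add T ((R \lor (S \leftrightarrow (\lnot Q \to R))) \lor (Q \leftrightarrow (S \lor (Q \to (Q \lor Q))))), T R.
T ((R \lor (S \leftrightarrow (\lnot Q \to R))) \lor (Q \leftrightarrow (S \lor (Q \to (Q \lor Q))))): β-rule — branch into T (R \lor (S \leftrightarrow (\lnot Q \to R)))  //  T (Q \leftrightarrow (S \lor (Q \to (Q \lor Q)))).
  branch 1 (add T (R \lor (S \leftrightarrow (\lnot Q \to R)))):
    T (R \lor (S \leftrightarrow (\lnot Q \to R))): β-rule — branch into T R  //  T (S \leftrightarrow (\lnot Q \to R)).
      branch 1.1 (add T R):
        ○ open, literals {R=true}.
      branch 1.2 (add T (S \leftrightarrow (\lnot Q \to R))):
        T (S \leftrightarrow (\lnot Q \to R)): β-rule — branch into T S, T (\lnot Q \to R)  //  F S, F (\lnot Q \to R).
          branch 1.2.1 (add T S, T (\lnot Q \to R)):
            T (\lnot Q \to R): β-rule — branch into F \lnot Q  //  T R.
              branch 1.2.1.1 (add F \lnot Q):
                ○ open, literals {Q=true, R=true, S=true}.
              branch 1.2.1.2 (add T R):
                ○ open, literals {R=true, S=true}.
          branch 1.2.2 (add F S, F (\lnot Q \to R)):
            F (\lnot Q \to R): α-rule — add T \lnot Q, F R.
            × closes — contains both R and \lnot R.
  branch 2 (add T (Q \leftrightarrow (S \lor (Q \to (Q \lor Q))))):
    T (Q \leftrightarrow (S \lor (Q \to (Q \lor Q)))): β-rule — branch into T Q, T (S \lor (Q \to (Q \lor Q)))  //  F Q, F (S \lor (Q \to (Q \lor Q))).
      branch 2.1 (add T Q, T (S \lor (Q \to (Q \lor Q)))):
        T (S \lor (Q \to (Q \lor Q))): β-rule — branch into T S  //  T (Q \to (Q \lor Q)).
          branch 2.1.1 (add T S):
            ○ open, literals {Q=true, R=true, S=true}.
          branch 2.1.2 (add T (Q \to (Q \lor Q))):
            T (Q \to (Q \lor Q)): β-rule — branch into F Q  //  T (Q \lor Q).
              branch 2.1.2.1 (add F Q):
                × closes — contains both Q and \lnot Q.
              branch 2.1.2.2 (add T (Q \lor Q)):
                T (Q \lor Q): β-rule — branch into T Q  //  T Q.
                  branch 2.1.2.2.1 (add T Q):
                    ○ open, literals {Q=true, R=true}.
                  branch 2.1.2.2.2 (add T Q):
                    ○ open, literals {Q=true, R=true}.
      branch 2.2 (add F Q, F (S \lor (Q \to (Q \lor Q)))):
        F (S \lor (Q \to (Q \lor Q))): α-rule — add F S, F (Q \to (Q \lor Q)).
        F (Q \to (Q \lor Q)): α-rule — add T Q, F (Q \lor Q).
        × closes — contains both Q and \lnot Q.
3 branches closed, 6 open.
Each open branch fixes some atoms; the unmentioned ones are free. Counting distinct full assignments: branch {R=true} (P, Q, S) contributes 8 new; branch {Q=true, R=true, S=true} (P) contributes 0 new; branch {R=true, S=true} (P, Q) contributes 0 new; branch {Q=true, R=true, S=true} (P) contributes 0 new; branch {Q=true, R=true} (P, S) contributes 0 new; branch {Q=true, R=true} (P, S) contributes 0 new. Total: 8.

8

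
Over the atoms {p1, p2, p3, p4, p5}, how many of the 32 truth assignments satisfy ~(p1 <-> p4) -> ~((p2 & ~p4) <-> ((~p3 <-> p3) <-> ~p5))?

24

Initial set: {(~(p1 <-> p4) -> ~((p2 & ~p4) <-> ((~p3 <-> p3) <-> ~p5)))}.
(~(p1 <-> p4) -> ~((p2 & ~p4) <-> ((~p3 <-> p3) <-> ~p5))): β-rule — branch into ~~(p1 <-> p4)  //  ~((p2 & ~p4) <-> ((~p3 <-> p3) <-> ~p5)).
  branch 1 (add ~~(p1 <-> p4)):
    ~~(p1 <-> p4): β-rule — branch into p1, p4  //  ~p1, ~p4.
      branch 1.1 (add p1, p4):
        ○ open, literals {p1=T, p4=T}.
      branch 1.2 (add ~p1, ~p4):
        ○ open, literals {p1=F, p4=F}.
  branch 2 (add ~((p2 & ~p4) <-> ((~p3 <-> p3) <-> ~p5))):
    ~((p2 & ~p4) <-> ((~p3 <-> p3) <-> ~p5)): β-rule — branch into (p2 & ~p4), ~((~p3 <-> p3) <-> ~p5)  //  ~(p2 & ~p4), ((~p3 <-> p3) <-> ~p5).
      branch 2.1 (add (p2 & ~p4), ~((~p3 <-> p3) <-> ~p5)):
        (p2 & ~p4): α-rule — add p2, ~p4.
        ~((~p3 <-> p3) <-> ~p5): β-rule — branch into (~p3 <-> p3), ~~p5  //  ~(~p3 <-> p3), ~p5.
          branch 2.1.1 (add (~p3 <-> p3), ~~p5):
            (~p3 <-> p3): β-rule — branch into ~p3, p3  //  ~~p3, ~p3.
              branch 2.1.1.1 (add ~p3, p3):
                × closes — contains both p3 and ~p3.
              branch 2.1.1.2 (add ~~p3, ~p3):
                × closes — contains both p3 and ~p3.
          branch 2.1.2 (add ~(~p3 <-> p3), ~p5):
            ~(~p3 <-> p3): β-rule — branch into ~p3, ~p3  //  ~~p3, p3.
              branch 2.1.2.1 (add ~p3, ~p3):
                ○ open, literals {p2=T, p3=F, p4=F, p5=F}.
              branch 2.1.2.2 (add ~~p3, p3):
                ○ open, literals {p2=T, p3=T, p4=F, p5=F}.
      branch 2.2 (add ~(p2 & ~p4), ((~p3 <-> p3) <-> ~p5)):
        ~(p2 & ~p4): β-rule — branch into ~p2  //  ~~p4.
          branch 2.2.1 (add ~p2):
            ((~p3 <-> p3) <-> ~p5): β-rule — branch into (~p3 <-> p3), ~p5  //  ~(~p3 <-> p3), ~~p5.
              branch 2.2.1.1 (add (~p3 <-> p3), ~p5):
                (~p3 <-> p3): β-rule — branch into ~p3, p3  //  ~~p3, ~p3.
                  branch 2.2.1.1.1 (add ~p3, p3):
                    × closes — contains both p3 and ~p3.
                  branch 2.2.1.1.2 (add ~~p3, ~p3):
                    × closes — contains both p3 and ~p3.
              branch 2.2.1.2 (add ~(~p3 <-> p3), ~~p5):
                ~(~p3 <-> p3): β-rule — branch into ~p3, ~p3  //  ~~p3, p3.
                  branch 2.2.1.2.1 (add ~p3, ~p3):
                    ○ open, literals {p2=F, p3=F, p5=T}.
                  branch 2.2.1.2.2 (add ~~p3, p3):
                    ○ open, literals {p2=F, p3=T, p5=T}.
          branch 2.2.2 (add ~~p4):
            ((~p3 <-> p3) <-> ~p5): β-rule — branch into (~p3 <-> p3), ~p5  //  ~(~p3 <-> p3), ~~p5.
              branch 2.2.2.1 (add (~p3 <-> p3), ~p5):
                (~p3 <-> p3): β-rule — branch into ~p3, p3  //  ~~p3, ~p3.
                  branch 2.2.2.1.1 (add ~p3, p3):
                    × closes — contains both p3 and ~p3.
                  branch 2.2.2.1.2 (add ~~p3, ~p3):
                    × closes — contains both p3 and ~p3.
              branch 2.2.2.2 (add ~(~p3 <-> p3), ~~p5):
                ~(~p3 <-> p3): β-rule — branch into ~p3, ~p3  //  ~~p3, p3.
                  branch 2.2.2.2.1 (add ~p3, ~p3):
                    ○ open, literals {p3=F, p4=T, p5=T}.
                  branch 2.2.2.2.2 (add ~~p3, p3):
                    ○ open, literals {p3=T, p4=T, p5=T}.
6 branches closed, 8 open.
Each open branch fixes some atoms; the unmentioned ones are free. Counting distinct full assignments: branch {p1=T, p4=T} (p2, p3, p5) contributes 8 new; branch {p1=F, p4=F} (p2, p3, p5) contributes 8 new; branch {p2=T, p3=F, p4=F, p5=F} (p1) contributes 1 new; branch {p2=T, p3=T, p4=F, p5=F} (p1) contributes 1 new; branch {p2=F, p3=F, p5=T} (p1, p4) contributes 2 new; branch {p2=F, p3=T, p5=T} (p1, p4) contributes 2 new; branch {p3=F, p4=T, p5=T} (p1, p2) contributes 1 new; branch {p3=T, p4=T, p5=T} (p1, p2) contributes 1 new. Total: 24.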